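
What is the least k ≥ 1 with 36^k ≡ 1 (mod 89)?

44

The order of 36 must divide φ(89) = 89 − 1 = 88 = 2^3 · 11.
Divisors of 88: 1, 2, 4, 8, 11, 22, 44, 88.
Test each divisor d:
36^1 ≡ 36 (mod 89)
36^2 ≡ 50 (mod 89)
36^4 ≡ 8 (mod 89)
36^8 ≡ 64 (mod 89)
36^11 ≡ 34 (mod 89)
36^22 ≡ 88 (mod 89)
36^44 ≡ 1 (mod 89) ✓
Therefore the multiplicative order of 36 modulo 89 is 44.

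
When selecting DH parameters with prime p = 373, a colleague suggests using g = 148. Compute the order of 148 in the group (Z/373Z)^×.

93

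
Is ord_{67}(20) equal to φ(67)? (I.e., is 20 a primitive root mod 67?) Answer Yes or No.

Yes

φ(67) = 67 − 1 = 66 = 2 · 3 · 11.
Test 20^(66/q) mod 67 for each prime factor q of 66:
20^33 ≡ 66 (mod 67)  [q = 2: ≢ 1 ✓]
20^22 ≡ 29 (mod 67)  [q = 3: ≢ 1 ✓]
20^6 ≡ 59 (mod 67)  [q = 11: ≢ 1 ✓]
All checks pass, so 20 has order 66 and is a primitive root modulo 67.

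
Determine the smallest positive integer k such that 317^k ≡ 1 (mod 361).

The order of 317 must divide φ(361) = φ(19^2) = 19·(19−1) = 342 = 2 · 3^2 · 19.
Divisors of 342: 1, 2, 3, 6, 9, 18, 19, 38, 57, 114, 171, 342.
Evaluate successive powers at the divisors of 342:
317^1 ≡ 317
317^2 ≡ 131
317^3 ≡ 12
317^6 ≡ 144
317^9 ≡ 284
317^18 ≡ 153
317^19 ≡ 127
317^38 ≡ 245
317^57 ≡ 69
317^114 ≡ 68
317^171 ≡ 360
317^342 ≡ 1
The smallest such exponent is 342, so the order of 317 is 342.

342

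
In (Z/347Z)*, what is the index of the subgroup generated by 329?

2

The order of 329 must divide φ(347) = 347 − 1 = 346 = 2 · 173.
Divisors of 346: 1, 2, 173, 346.
Test each divisor d:
329^1 ≡ 329 (mod 347)
329^2 ≡ 324 (mod 347)
329^173 ≡ 1 (mod 347) ✓
So ord_347(329) = 173, hence |⟨329⟩| = 173.
[(Z/347Z)^× : ⟨329⟩] = 346/173 = 2.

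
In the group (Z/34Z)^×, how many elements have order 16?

8

φ(34) = φ(2)·φ(17) = 1·16 = 16 = 2^4.
(Z/34Z)^× is cyclic (|G| = 16); a cyclic group of order m has exactly φ(d) elements of each order d | m, and none otherwise.
16 = 2^4 divides 16, and φ(16) = 8.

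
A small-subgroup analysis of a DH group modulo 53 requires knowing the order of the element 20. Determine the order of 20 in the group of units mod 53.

The order of 20 must divide φ(53) = 53 − 1 = 52 = 2^2 · 13.
Divisors of 52: 1, 2, 4, 13, 26, 52.
Compute 20^d (mod 53) for the divisors d until we hit 1:
20^1 ≡ 20 (mod 53)
20^2 ≡ 29 (mod 53)
20^4 ≡ 46 (mod 53)
20^13 ≡ 30 (mod 53)
20^26 ≡ 52 (mod 53)
20^52 ≡ 1 (mod 53) ✓
Hence ord(20) = 52.

52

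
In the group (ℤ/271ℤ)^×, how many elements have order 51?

0

φ(271) = 271 − 1 = 270 = 2 · 3^3 · 5.
Since (Z/271Z)^× is cyclic of order 270, the number of elements of order d is φ(d) when d | 270 and 0 otherwise.
51 does not divide 270, so no element of (Z/271Z)^× has order 51.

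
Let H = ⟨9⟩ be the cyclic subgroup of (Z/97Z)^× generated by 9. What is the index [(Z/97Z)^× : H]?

Since 9 ∈ (Z/97Z)^×, its order divides φ(97) = 97 − 1 = 96 = 2^5 · 3.
Divisors of 96: 1, 2, 3, 4, 6, 8, 12, 16, 24, 32, 48, 96.
Test each divisor d:
9^1 ≡ 9 (mod 97)
9^2 ≡ 81 (mod 97)
9^3 ≡ 50 (mod 97)
9^4 ≡ 62 (mod 97)
9^6 ≡ 75 (mod 97)
9^8 ≡ 61 (mod 97)
9^12 ≡ 96 (mod 97)
9^16 ≡ 35 (mod 97)
9^24 ≡ 1 (mod 97) ✓
The order of 9 is 24, so the subgroup it generates has 24 elements.
The index is φ(97) / ord(9) = 96 / 24 = 4.

4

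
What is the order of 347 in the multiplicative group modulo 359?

358

Since 347 ∈ (Z/359Z)^×, its order divides φ(359) = 359 − 1 = 358 = 2 · 179.
Divisors of 358: 1, 2, 179, 358.
Evaluate successive powers at the divisors of 358:
347^1 ≡ 347
347^2 ≡ 144
347^179 ≡ 358
347^358 ≡ 1
Therefore the multiplicative order of 347 modulo 359 is 358.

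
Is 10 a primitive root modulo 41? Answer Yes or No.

No

φ(41) = 41 − 1 = 40 = 2^3 · 5.
It suffices to check that the order of 10 is not a proper divisor of 40: compute 10^(40/q) for q ∈ {2, 5}.
10^20 ≡ 1 (mod 41)  [q = 2: ≡ 1 ✗]
10^8 ≡ 16 (mod 41)  [q = 5: ≢ 1 ✓]
Since 10^20 ≡ 1, the order of 10 divides 20 < 40, so 10 is not a primitive root.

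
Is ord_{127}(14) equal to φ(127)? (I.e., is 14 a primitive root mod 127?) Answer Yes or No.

Yes

φ(127) = 127 − 1 = 126 = 2 · 3^2 · 7.
Test 14^(126/q) mod 127 for each prime factor q of 126:
14^63 ≡ 126 (mod 127)  [q = 2: ≢ 1 ✓]
14^42 ≡ 107 (mod 127)  [q = 3: ≢ 1 ✓]
14^18 ≡ 8 (mod 127)  [q = 7: ≢ 1 ✓]
Every test exponent gives a nontrivial residue, hence 14 generates the full group.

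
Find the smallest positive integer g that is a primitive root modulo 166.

φ(166) = φ(2)·φ(83) = 1·82 = 82 = 2 · 41.
g is a primitive root iff g^(82/q) ≢ 1 (mod 166) for each prime q ∈ {2, 41}.
g = 2: gcd(2, 166) = 2 > 1, not a unit — skip.
g = 3: 3^41 ≡ 1 — hits 1, so not a primitive root.
g = 4: gcd(4, 166) = 2 > 1, not a unit — skip.
g = 5: 5^41 ≡ 165; 5^2 ≡ 25 — none is 1, so 5 is a primitive root.
Hence the least primitive root of 166 is 5.

5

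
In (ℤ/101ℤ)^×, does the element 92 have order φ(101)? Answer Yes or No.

φ(101) = 101 − 1 = 100 = 2^2 · 5^2.
Test 92^(100/q) mod 101 for each prime factor q of 100:
92^50 ≡ 1 (mod 101)  [q = 2: ≡ 1 ✗]
92^20 ≡ 87 (mod 101)  [q = 5: ≢ 1 ✓]
The check at q = 2 fails, so 92 generates a proper subgroup.

No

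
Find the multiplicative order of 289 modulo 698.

29

By Lagrange's theorem, ord_698(289) divides φ(698) = φ(2)·φ(349) = 1·348 = 348 = 2^2 · 3 · 29.
Divisors of 348: 1, 2, 3, 4, 6, 12, 29, 58, 87, 116, 174, 348.
Evaluate successive powers at the divisors of 348:
289^1 ≡ 289 (mod 698)
289^2 ≡ 459 (mod 698)
289^3 ≡ 31 (mod 698)
289^4 ≡ 583 (mod 698)
289^6 ≡ 263 (mod 698)
289^12 ≡ 67 (mod 698)
289^29 ≡ 1 (mod 698) ✓
Hence ord(289) = 29.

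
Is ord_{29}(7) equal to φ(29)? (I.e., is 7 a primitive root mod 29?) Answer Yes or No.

φ(29) = 29 − 1 = 28 = 2^2 · 7.
It suffices to check that the order of 7 is not a proper divisor of 28: compute 7^(28/q) for q ∈ {2, 7}.
7^14 ≡ 1 (mod 29)  [q = 2: ≡ 1 ✗]
7^4 ≡ 23 (mod 29)  [q = 7: ≢ 1 ✓]
The check at q = 2 fails, so 7 generates a proper subgroup.

No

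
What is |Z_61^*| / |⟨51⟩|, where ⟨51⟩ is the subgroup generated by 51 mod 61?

1

By Lagrange's theorem, ord_61(51) divides φ(61) = 61 − 1 = 60 = 2^2 · 3 · 5.
Divisors of 60: 1, 2, 3, 4, 5, 6, 10, 12, 15, 20, 30, 60.
Check 51^d mod 61 for each divisor in increasing order:
51^1 ≡ 51 (mod 61)
51^2 ≡ 39 (mod 61)
51^3 ≡ 37 (mod 61)
51^4 ≡ 57 (mod 61)
51^5 ≡ 40 (mod 61)
51^6 ≡ 27 (mod 61)
51^10 ≡ 14 (mod 61)
51^12 ≡ 58 (mod 61)
51^15 ≡ 11 (mod 61)
51^20 ≡ 13 (mod 61)
51^30 ≡ 60 (mod 61)
51^60 ≡ 1 (mod 61) ✓
The order of 51 is 60, so the subgroup it generates has 60 elements.
Index = |(Z/61Z)^×| / |⟨51⟩| = 60 / 60 = 1.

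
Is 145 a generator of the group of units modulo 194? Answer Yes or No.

φ(194) = φ(2)·φ(97) = 1·96 = 96 = 2^5 · 3.
Test 145^(96/q) mod 194 for each prime factor q of 96:
145^48 ≡ 1 (mod 194)  [q = 2: ≡ 1 ✗]
145^32 ≡ 61 (mod 194)  [q = 3: ≢ 1 ✓]
The check at q = 2 fails, so 145 generates a proper subgroup.

No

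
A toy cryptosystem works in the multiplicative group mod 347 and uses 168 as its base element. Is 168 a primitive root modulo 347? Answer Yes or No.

No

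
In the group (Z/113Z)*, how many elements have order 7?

6

φ(113) = 113 − 1 = 112 = 2^4 · 7.
(Z/113Z)^× is cyclic (|G| = 112); a cyclic group of order m has exactly φ(d) elements of each order d | m, and none otherwise.
7 | 112, and φ(7) = 7 − 1 = 6.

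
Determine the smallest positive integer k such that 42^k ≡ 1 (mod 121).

55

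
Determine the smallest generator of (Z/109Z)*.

φ(109) = 109 − 1 = 108 = 2^2 · 3^3.
g is a primitive root iff g^(108/q) ≢ 1 (mod 109) for each prime q ∈ {2, 3}.
g = 2: 2^54 ≡ 108; 2^36 ≡ 1 — hits 1, so not a primitive root.
g = 3: 3^54 ≡ 1 — hits 1, so not a primitive root.
g = 4: 4^54 ≡ 1 — hits 1, so not a primitive root.
g = 5: 5^54 ≡ 1 — hits 1, so not a primitive root.
g = 6: 6^54 ≡ 108; 6^36 ≡ 63 — none is 1, so 6 is a primitive root.
Hence the least primitive root of 109 is 6.

6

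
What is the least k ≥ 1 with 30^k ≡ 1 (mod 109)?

108

By Lagrange's theorem, ord_109(30) divides φ(109) = 109 − 1 = 108 = 2^2 · 3^3.
Divisors of 108: 1, 2, 3, 4, 6, 9, 12, 18, 27, 36, 54, 108.
Check 30^d mod 109 for each divisor in increasing order:
30^1 ≡ 30
30^2 ≡ 28
30^3 ≡ 77
30^4 ≡ 21
30^6 ≡ 43
30^9 ≡ 41
30^12 ≡ 105
30^18 ≡ 46
30^27 ≡ 33
30^36 ≡ 45
30^54 ≡ 108
30^108 ≡ 1
So ord_109(30) = 108.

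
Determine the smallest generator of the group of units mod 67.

2

φ(67) = 67 − 1 = 66 = 2 · 3 · 11.
g is a primitive root iff g^(66/q) ≢ 1 (mod 67) for each prime q ∈ {2, 3, 11}.
g = 2: 2^33 ≡ 66; 2^22 ≡ 37; 2^6 ≡ 64 — none is 1, so 2 is a primitive root.
Hence the least primitive root of 67 is 2.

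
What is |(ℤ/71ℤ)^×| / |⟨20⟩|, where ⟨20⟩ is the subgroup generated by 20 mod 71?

10

ord(20) | φ(71) = 71 − 1 = 70 = 2 · 5 · 7.
Divisors of 70: 1, 2, 5, 7, 10, 14, 35, 70.
Check 20^d mod 71 for each divisor in increasing order:
20^1 ≡ 20 (mod 71)
20^2 ≡ 45 (mod 71)
20^5 ≡ 30 (mod 71)
20^7 ≡ 1 (mod 71) ✓
The order of 20 is 7, so the subgroup it generates has 7 elements.
[(Z/71Z)^× : ⟨20⟩] = 70/7 = 10.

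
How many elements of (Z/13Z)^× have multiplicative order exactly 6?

2

φ(13) = 13 − 1 = 12 = 2^2 · 3.
Since (Z/13Z)^× is cyclic of order 12, the number of elements of order d is φ(d) when d | 12 and 0 otherwise.
6 = 2 · 3 divides 12, and φ(6) = 2.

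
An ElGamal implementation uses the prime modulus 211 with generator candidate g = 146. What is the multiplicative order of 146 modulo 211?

70

Since 146 ∈ (Z/211Z)^×, its order divides φ(211) = 211 − 1 = 210 = 2 · 3 · 5 · 7.
Divisors of 210: 1, 2, 3, 5, 6, 7, 10, 14, 15, 21, 30, 35, 42, 70, 105, 210.
Check 146^d mod 211 for each divisor in increasing order:
146^1 ≡ 146
146^2 ≡ 5
146^3 ≡ 97
146^5 ≡ 63
146^6 ≡ 125
146^7 ≡ 104
146^10 ≡ 171
146^14 ≡ 55
146^15 ≡ 12
146^21 ≡ 23
146^30 ≡ 144
146^35 ≡ 210
146^42 ≡ 107
146^70 ≡ 1
Therefore the multiplicative order of 146 modulo 211 is 70.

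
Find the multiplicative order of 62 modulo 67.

The order of 62 must divide φ(67) = 67 − 1 = 66 = 2 · 3 · 11.
Divisors of 66: 1, 2, 3, 6, 11, 22, 33, 66.
Evaluate successive powers at the divisors of 66:
62^1 ≡ 62 (mod 67)
62^2 ≡ 25 (mod 67)
62^3 ≡ 9 (mod 67)
62^6 ≡ 14 (mod 67)
62^11 ≡ 1 (mod 67) ✓
Therefore the multiplicative order of 62 modulo 67 is 11.

11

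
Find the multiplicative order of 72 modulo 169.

156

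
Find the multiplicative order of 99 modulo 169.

4

The order of 99 must divide φ(169) = φ(13^2) = 13·(13−1) = 156 = 2^2 · 3 · 13.
Divisors of 156: 1, 2, 3, 4, 6, 12, 13, 26, 39, 52, 78, 156.
Check 99^d mod 169 for each divisor in increasing order:
99^1 ≡ 99
99^2 ≡ 168
99^3 ≡ 70
99^4 ≡ 1
So ord_169(99) = 4.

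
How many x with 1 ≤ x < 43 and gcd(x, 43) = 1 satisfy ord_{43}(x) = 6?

2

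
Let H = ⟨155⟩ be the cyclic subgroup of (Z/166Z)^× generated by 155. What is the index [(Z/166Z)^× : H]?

ord(155) | φ(166) = φ(2)·φ(83) = 1·82 = 82 = 2 · 41.
Divisors of 82: 1, 2, 41, 82.
Check 155^d mod 166 for each divisor in increasing order:
155^1 ≡ 155
155^2 ≡ 121
155^41 ≡ 165
155^82 ≡ 1
So ord_166(155) = 82, hence |⟨155⟩| = 82.
The index is φ(166) / ord(155) = 82 / 82 = 1.

1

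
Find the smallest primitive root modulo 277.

5

φ(277) = 277 − 1 = 276 = 2^2 · 3 · 23.
g is a primitive root iff g^(276/q) ≢ 1 (mod 277) for each prime q ∈ {2, 3, 23}.
g = 2: 2^138 ≡ 276; 2^92 ≡ 1 — hits 1, so not a primitive root.
g = 3: 3^138 ≡ 1 — hits 1, so not a primitive root.
g = 4: 4^138 ≡ 1 — hits 1, so not a primitive root.
g = 5: 5^138 ≡ 276; 5^92 ≡ 116; 5^12 ≡ 27 — none is 1, so 5 is a primitive root.
So 5 is the smallest generator of (Z/277Z)^×.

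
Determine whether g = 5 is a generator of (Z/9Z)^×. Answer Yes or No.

φ(9) = φ(3^2) = 3·(3−1) = 6 = 2 · 3.
It suffices to check that the order of 5 is not a proper divisor of 6: compute 5^(6/q) for q ∈ {2, 3}.
5^3 ≡ 8 (mod 9)  [q = 2: ≢ 1 ✓]
5^2 ≡ 7 (mod 9)  [q = 3: ≢ 1 ✓]
Every test exponent gives a nontrivial residue, hence 5 generates the full group.

Yes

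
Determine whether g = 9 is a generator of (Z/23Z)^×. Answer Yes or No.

No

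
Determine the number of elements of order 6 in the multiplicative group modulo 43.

φ(43) = 43 − 1 = 42 = 2 · 3 · 7.
(Z/43Z)^× is cyclic (|G| = 42); a cyclic group of order m has exactly φ(d) elements of each order d | m, and none otherwise.
6 = 2 · 3 divides 42, and φ(6) = 2.

2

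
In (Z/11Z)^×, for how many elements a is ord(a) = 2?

1

φ(11) = 11 − 1 = 10 = 2 · 5.
Since (Z/11Z)^× is cyclic of order 10, the number of elements of order d is φ(d) when d | 10 and 0 otherwise.
2 | 10, and φ(2) = 2 − 1 = 1.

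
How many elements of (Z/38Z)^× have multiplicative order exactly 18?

6

φ(38) = φ(2)·φ(19) = 1·18 = 18 = 2 · 3^2.
(Z/38Z)^× is cyclic (|G| = 18); a cyclic group of order m has exactly φ(d) elements of each order d | m, and none otherwise.
18 = 2 · 3^2 divides 18, and φ(18) = 6.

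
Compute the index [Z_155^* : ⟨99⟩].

20

By Lagrange's theorem, ord_155(99) divides φ(155) = φ(5·31) = (5−1)·(31−1) = 4·30 = 120 = 2^3 · 3 · 5.
Divisors of 120: 1, 2, 3, 4, 5, 6, 8, 10, 12, 15, 20, 24, 30, 40, 60, 120.
Compute 99^d (mod 155) for the divisors d until we hit 1:
99^1 ≡ 99
99^2 ≡ 36
99^3 ≡ 154
99^4 ≡ 56
99^5 ≡ 119
99^6 ≡ 1
So ord_155(99) = 6, hence |⟨99⟩| = 6.
[(Z/155Z)^× : ⟨99⟩] = 120/6 = 20.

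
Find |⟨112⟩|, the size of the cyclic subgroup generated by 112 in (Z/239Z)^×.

238

Since 112 ∈ (Z/239Z)^×, its order divides φ(239) = 239 − 1 = 238 = 2 · 7 · 17.
Divisors of 238: 1, 2, 7, 14, 17, 34, 119, 238.
Compute 112^d (mod 239) for the divisors d until we hit 1:
112^1 ≡ 112
112^2 ≡ 116
112^7 ≡ 217
112^14 ≡ 6
112^17 ≡ 38
112^34 ≡ 10
112^119 ≡ 238
112^238 ≡ 1
The smallest such exponent is 238, so the order of 112 is 238.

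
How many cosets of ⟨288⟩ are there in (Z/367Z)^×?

The order of 288 must divide φ(367) = 367 − 1 = 366 = 2 · 3 · 61.
Divisors of 366: 1, 2, 3, 6, 61, 122, 183, 366.
Check 288^d mod 367 for each divisor in increasing order:
288^1 ≡ 288 (mod 367)
288^2 ≡ 2 (mod 367)
288^3 ≡ 209 (mod 367)
288^6 ≡ 8 (mod 367)
288^61 ≡ 283 (mod 367)
288^122 ≡ 83 (mod 367)
288^183 ≡ 1 (mod 367) ✓
The order of 288 is 183, so the subgroup it generates has 183 elements.
The index is φ(367) / ord(288) = 366 / 183 = 2.

2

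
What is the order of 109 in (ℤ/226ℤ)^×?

7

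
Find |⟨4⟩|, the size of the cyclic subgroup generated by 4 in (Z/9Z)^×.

Since 4 ∈ (Z/9Z)^×, its order divides φ(9) = φ(3^2) = 3·(3−1) = 6 = 2 · 3.
Divisors of 6: 1, 2, 3, 6.
Compute 4^d (mod 9) for the divisors d until we hit 1:
4^1 ≡ 4 (mod 9)
4^2 ≡ 7 (mod 9)
4^3 ≡ 1 (mod 9) ✓
Therefore the multiplicative order of 4 modulo 9 is 3.

3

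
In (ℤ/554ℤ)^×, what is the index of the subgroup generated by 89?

2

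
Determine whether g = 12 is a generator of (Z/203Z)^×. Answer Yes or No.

203 = 7 · 29 is a product of two distinct odd primes, so (Z/203Z)^× ≅ (Z/7Z)^× × (Z/29Z)^× is not cyclic.
No primitive root modulo 203 exists; in particular 12 is not one.

No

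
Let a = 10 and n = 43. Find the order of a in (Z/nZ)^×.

21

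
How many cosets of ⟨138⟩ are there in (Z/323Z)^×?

4

By Lagrange's theorem, ord_323(138) divides φ(323) = φ(17·19) = (17−1)·(19−1) = 16·18 = 288 = 2^5 · 3^2.
Divisors of 288: 1, 2, 3, 4, 6, 8, 9, 12, 16, 18, 24, 32, 36, 48, 72, 96, 144, 288.
Test each divisor d:
138^1 ≡ 138 (mod 323)
138^2 ≡ 310 (mod 323)
138^3 ≡ 144 (mod 323)
138^4 ≡ 169 (mod 323)
138^6 ≡ 64 (mod 323)
138^8 ≡ 137 (mod 323)
138^9 ≡ 172 (mod 323)
138^12 ≡ 220 (mod 323)
138^16 ≡ 35 (mod 323)
138^18 ≡ 191 (mod 323)
138^24 ≡ 273 (mod 323)
138^32 ≡ 256 (mod 323)
138^36 ≡ 305 (mod 323)
138^48 ≡ 239 (mod 323)
138^72 ≡ 1 (mod 323) ✓
Thus |⟨138⟩| = ord(138) = 72.
The index is φ(323) / ord(138) = 288 / 72 = 4.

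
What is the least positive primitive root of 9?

2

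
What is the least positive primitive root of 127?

φ(127) = 127 − 1 = 126 = 2 · 3^2 · 7.
g is a primitive root iff g^(126/q) ≢ 1 (mod 127) for each prime q ∈ {2, 3, 7}.
g = 2: 2^63 ≡ 1 — hits 1, so not a primitive root.
g = 3: 3^63 ≡ 126; 3^42 ≡ 107; 3^18 ≡ 4 — none is 1, so 3 is a primitive root.
Hence the least primitive root of 127 is 3.

3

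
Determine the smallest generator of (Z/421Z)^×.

2

φ(421) = 421 − 1 = 420 = 2^2 · 3 · 5 · 7.
Test candidates g = 2, 3, … against the prime factors q ∈ {2, 3, 5, 7} of φ(421): g is a generator iff g^(420/q) ≢ 1 for every such q.
g = 2: 2^210 ≡ 420; 2^140 ≡ 400; 2^84 ≡ 279; 2^60 ≡ 370 — none is 1, so 2 is a primitive root.
Hence the least primitive root of 421 is 2.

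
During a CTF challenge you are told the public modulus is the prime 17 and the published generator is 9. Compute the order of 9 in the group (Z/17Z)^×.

ord(9) | φ(17) = 17 − 1 = 16 = 2^4.
Divisors of 16: 1, 2, 4, 8, 16.
Compute 9^d (mod 17) for the divisors d until we hit 1:
9^1 ≡ 9 (mod 17)
9^2 ≡ 13 (mod 17)
9^4 ≡ 16 (mod 17)
9^8 ≡ 1 (mod 17) ✓
Therefore the multiplicative order of 9 modulo 17 is 8.

8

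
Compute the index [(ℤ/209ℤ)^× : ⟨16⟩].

The order of 16 must divide φ(209) = φ(11·19) = (11−1)·(19−1) = 10·18 = 180 = 2^2 · 3^2 · 5.
Divisors of 180: 1, 2, 3, 4, 5, 6, 9, 10, 12, 15, 18, 20, 30, 36, 45, 60, 90, 180.
Compute 16^d (mod 209) for the divisors d until we hit 1:
16^1 ≡ 16
16^2 ≡ 47
16^3 ≡ 125
16^4 ≡ 119
16^5 ≡ 23
16^6 ≡ 159
16^9 ≡ 20
16^10 ≡ 111
16^12 ≡ 201
16^15 ≡ 45
16^18 ≡ 191
16^20 ≡ 199
16^30 ≡ 144
16^36 ≡ 115
16^45 ≡ 1
The order of 16 is 45, so the subgroup it generates has 45 elements.
Index = |(Z/209Z)^×| / |⟨16⟩| = 180 / 45 = 4.

4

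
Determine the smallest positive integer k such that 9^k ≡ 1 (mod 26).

The order of 9 must divide φ(26) = φ(2)·φ(13) = 1·12 = 12 = 2^2 · 3.
Divisors of 12: 1, 2, 3, 4, 6, 12.
Evaluate successive powers at the divisors of 12:
9^1 ≡ 9 (mod 26)
9^2 ≡ 3 (mod 26)
9^3 ≡ 1 (mod 26) ✓
Hence ord(9) = 3.

3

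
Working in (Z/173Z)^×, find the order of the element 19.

172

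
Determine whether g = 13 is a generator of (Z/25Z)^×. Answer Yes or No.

Yes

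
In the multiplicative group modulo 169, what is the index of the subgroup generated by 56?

2

Since 56 ∈ (Z/169Z)^×, its order divides φ(169) = φ(13^2) = 13·(13−1) = 156 = 2^2 · 3 · 13.
Divisors of 156: 1, 2, 3, 4, 6, 12, 13, 26, 39, 52, 78, 156.
Test each divisor d:
56^1 ≡ 56 (mod 169)
56^2 ≡ 94 (mod 169)
56^3 ≡ 25 (mod 169)
56^4 ≡ 48 (mod 169)
56^6 ≡ 118 (mod 169)
56^12 ≡ 66 (mod 169)
56^13 ≡ 147 (mod 169)
56^26 ≡ 146 (mod 169)
56^39 ≡ 168 (mod 169)
56^52 ≡ 22 (mod 169)
56^78 ≡ 1 (mod 169) ✓
The order of 56 is 78, so the subgroup it generates has 78 elements.
Index = |(Z/169Z)^×| / |⟨56⟩| = 156 / 78 = 2.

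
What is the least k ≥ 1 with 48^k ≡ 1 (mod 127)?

126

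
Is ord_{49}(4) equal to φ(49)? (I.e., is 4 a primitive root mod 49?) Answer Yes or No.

φ(49) = φ(7^2) = 7·(7−1) = 42 = 2 · 3 · 7.
4 is a primitive root mod 49 iff 4^(φ(49)/q) ≢ 1 for every prime q | φ(49), i.e. q ∈ {2, 3, 7}.
4^21 ≡ 1 (mod 49)  [q = 2: ≡ 1 ✗]
4^14 ≡ 30 (mod 49)  [q = 3: ≢ 1 ✓]
4^6 ≡ 29 (mod 49)  [q = 7: ≢ 1 ✓]
Since 4^21 ≡ 1, the order of 4 divides 21 < 42, so 4 is not a primitive root.

No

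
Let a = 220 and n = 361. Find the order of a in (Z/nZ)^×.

57

ord(220) | φ(361) = φ(19^2) = 19·(19−1) = 342 = 2 · 3^2 · 19.
Divisors of 342: 1, 2, 3, 6, 9, 18, 19, 38, 57, 114, 171, 342.
Evaluate successive powers at the divisors of 342:
220^1 ≡ 220
220^2 ≡ 26
220^3 ≡ 305
220^6 ≡ 248
220^9 ≡ 191
220^18 ≡ 20
220^19 ≡ 68
220^38 ≡ 292
220^57 ≡ 1
So ord_361(220) = 57.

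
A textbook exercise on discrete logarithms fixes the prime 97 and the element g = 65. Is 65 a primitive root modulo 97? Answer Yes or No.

φ(97) = 97 − 1 = 96 = 2^5 · 3.
It suffices to check that the order of 65 is not a proper divisor of 96: compute 65^(96/q) for q ∈ {2, 3}.
65^48 ≡ 1 (mod 97)  [q = 2: ≡ 1 ✗]
65^32 ≡ 61 (mod 97)  [q = 3: ≢ 1 ✓]
Since 65^48 ≡ 1, the order of 65 divides 48 < 96, so 65 is not a primitive root.

No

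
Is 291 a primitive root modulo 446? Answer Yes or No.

No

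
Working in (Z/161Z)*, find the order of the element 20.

By Lagrange's theorem, ord_161(20) divides φ(161) = φ(7·23) = (7−1)·(23−1) = 6·22 = 132 = 2^2 · 3 · 11.
Divisors of 132: 1, 2, 3, 4, 6, 11, 12, 22, 33, 44, 66, 132.
Test each divisor d:
20^1 ≡ 20 (mod 161)
20^2 ≡ 78 (mod 161)
20^3 ≡ 111 (mod 161)
20^4 ≡ 127 (mod 161)
20^6 ≡ 85 (mod 161)
20^11 ≡ 160 (mod 161)
20^12 ≡ 141 (mod 161)
20^22 ≡ 1 (mod 161) ✓
So ord_161(20) = 22.

22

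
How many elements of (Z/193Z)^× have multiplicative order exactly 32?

φ(193) = 193 − 1 = 192 = 2^6 · 3.
Since (Z/193Z)^× is cyclic of order 192, the number of elements of order d is φ(d) when d | 192 and 0 otherwise.
32 = 2^5 divides 192, and φ(32) = 16.

16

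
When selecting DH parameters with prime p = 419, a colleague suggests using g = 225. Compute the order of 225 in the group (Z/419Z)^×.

ord(225) | φ(419) = 419 − 1 = 418 = 2 · 11 · 19.
Divisors of 418: 1, 2, 11, 19, 22, 38, 209, 418.
Compute 225^d (mod 419) for the divisors d until we hit 1:
225^1 ≡ 225 (mod 419)
225^2 ≡ 345 (mod 419)
225^11 ≡ 330 (mod 419)
225^19 ≡ 152 (mod 419)
225^22 ≡ 379 (mod 419)
225^38 ≡ 59 (mod 419)
225^209 ≡ 1 (mod 419) ✓
So ord_419(225) = 209.

209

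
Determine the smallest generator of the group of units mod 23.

5

φ(23) = 23 − 1 = 22 = 2 · 11.
g is a primitive root iff g^(22/q) ≢ 1 (mod 23) for each prime q ∈ {2, 11}.
g = 2: 2^11 ≡ 1 — hits 1, so not a primitive root.
g = 3: 3^11 ≡ 1 — hits 1, so not a primitive root.
g = 4: 4^11 ≡ 1 — hits 1, so not a primitive root.
g = 5: 5^11 ≡ 22; 5^2 ≡ 2 — none is 1, so 5 is a primitive root.
Hence the least primitive root of 23 is 5.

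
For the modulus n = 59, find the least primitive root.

2

φ(59) = 59 − 1 = 58 = 2 · 29.
Test candidates g = 2, 3, … against the prime factors q ∈ {2, 29} of φ(59): g is a generator iff g^(58/q) ≢ 1 for every such q.
g = 2: 2^29 ≡ 58; 2^2 ≡ 4 — none is 1, so 2 is a primitive root.
So 2 is the smallest generator of (Z/59Z)^×.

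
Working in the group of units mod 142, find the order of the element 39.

By Lagrange's theorem, ord_142(39) divides φ(142) = φ(2)·φ(71) = 1·70 = 70 = 2 · 5 · 7.
Divisors of 70: 1, 2, 5, 7, 10, 14, 35, 70.
Compute 39^d (mod 142) for the divisors d until we hit 1:
39^1 ≡ 39
39^2 ≡ 101
39^5 ≡ 97
39^7 ≡ 141
39^10 ≡ 37
39^14 ≡ 1
So ord_142(39) = 14.

14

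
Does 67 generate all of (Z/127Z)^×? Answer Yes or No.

φ(127) = 127 − 1 = 126 = 2 · 3^2 · 7.
67 is a primitive root mod 127 iff 67^(φ(127)/q) ≢ 1 for every prime q | φ(127), i.e. q ∈ {2, 3, 7}.
67^63 ≡ 126 (mod 127)  [q = 2: ≢ 1 ✓]
67^42 ≡ 107 (mod 127)  [q = 3: ≢ 1 ✓]
67^18 ≡ 4 (mod 127)  [q = 7: ≢ 1 ✓]
None equal 1, so ord_127(67) = 126: 67 is a primitive root.

Yes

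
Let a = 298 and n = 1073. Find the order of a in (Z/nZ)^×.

252

Since 298 ∈ (Z/1073Z)^×, its order divides φ(1073) = φ(29·37) = (29−1)·(37−1) = 28·36 = 1008 = 2^4 · 3^2 · 7.
Divisors of 1008: 1, 2, 3, 4, 6, 7, 8, 9, 12, 14, 16, 18, 21, 24, 28, 36, 42, 48, 56, 63, 72, 84, 112, 126, 144, 168, 252, 336, 504, 1008.
Test each divisor d:
298^1 ≡ 298 (mod 1073)
298^2 ≡ 818 (mod 1073)
298^3 ≡ 193 (mod 1073)
298^4 ≡ 645 (mod 1073)
298^6 ≡ 767 (mod 1073)
298^7 ≡ 17 (mod 1073)
298^8 ≡ 774 (mod 1073)
298^9 ≡ 1030 (mod 1073)
298^12 ≡ 285 (mod 1073)
298^14 ≡ 289 (mod 1073)
298^16 ≡ 342 (mod 1073)
298^18 ≡ 776 (mod 1073)
298^21 ≡ 621 (mod 1073)
298^24 ≡ 750 (mod 1073)
298^28 ≡ 900 (mod 1073)
298^36 ≡ 223 (mod 1073)
298^42 ≡ 434 (mod 1073)
298^48 ≡ 248 (mod 1073)
298^56 ≡ 958 (mod 1073)
298^63 ≡ 191 (mod 1073)
298^72 ≡ 371 (mod 1073)
298^84 ≡ 581 (mod 1073)
298^112 ≡ 349 (mod 1073)
298^126 ≡ 1072 (mod 1073)
298^144 ≡ 297 (mod 1073)
298^168 ≡ 639 (mod 1073)
298^252 ≡ 1 (mod 1073) ✓
So ord_1073(298) = 252.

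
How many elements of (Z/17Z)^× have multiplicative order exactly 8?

φ(17) = 17 − 1 = 16 = 2^4.
(Z/17Z)^× is cyclic (|G| = 16); a cyclic group of order m has exactly φ(d) elements of each order d | m, and none otherwise.
8 = 2^3 divides 16, and φ(8) = 4.

4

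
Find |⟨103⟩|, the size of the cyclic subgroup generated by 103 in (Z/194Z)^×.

ord(103) | φ(194) = φ(2)·φ(97) = 1·96 = 96 = 2^5 · 3.
Divisors of 96: 1, 2, 3, 4, 6, 8, 12, 16, 24, 32, 48, 96.
Evaluate successive powers at the divisors of 96:
103^1 ≡ 103 (mod 194)
103^2 ≡ 133 (mod 194)
103^3 ≡ 119 (mod 194)
103^4 ≡ 35 (mod 194)
103^6 ≡ 193 (mod 194)
103^8 ≡ 61 (mod 194)
103^12 ≡ 1 (mod 194) ✓
Hence ord(103) = 12.

12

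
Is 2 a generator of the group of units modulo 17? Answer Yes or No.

No

φ(17) = 17 − 1 = 16 = 2^4.
2 is a primitive root mod 17 iff 2^(φ(17)/q) ≢ 1 for every prime q | φ(17), i.e. q ∈ {2}.
2^8 ≡ 1 (mod 17)  [q = 2: ≡ 1 ✗]
The check at q = 2 fails, so 2 generates a proper subgroup.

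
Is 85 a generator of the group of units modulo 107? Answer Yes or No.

φ(107) = 107 − 1 = 106 = 2 · 53.
It suffices to check that the order of 85 is not a proper divisor of 106: compute 85^(106/q) for q ∈ {2, 53}.
85^53 ≡ 1 (mod 107)  [q = 2: ≡ 1 ✗]
85^2 ≡ 56 (mod 107)  [q = 53: ≢ 1 ✓]
The check at q = 2 fails, so 85 generates a proper subgroup.

No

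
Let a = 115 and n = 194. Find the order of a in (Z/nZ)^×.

By Lagrange's theorem, ord_194(115) divides φ(194) = φ(2)·φ(97) = 1·96 = 96 = 2^5 · 3.
Divisors of 96: 1, 2, 3, 4, 6, 8, 12, 16, 24, 32, 48, 96.
Evaluate successive powers at the divisors of 96:
115^1 ≡ 115
115^2 ≡ 33
115^3 ≡ 109
115^4 ≡ 119
115^6 ≡ 47
115^8 ≡ 193
115^12 ≡ 75
115^16 ≡ 1
So ord_194(115) = 16.

16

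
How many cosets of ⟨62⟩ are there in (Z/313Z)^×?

ord(62) | φ(313) = 313 − 1 = 312 = 2^3 · 3 · 13.
Divisors of 312: 1, 2, 3, 4, 6, 8, 12, 13, 24, 26, 39, 52, 78, 104, 156, 312.
Test each divisor d:
62^1 ≡ 62 (mod 313)
62^2 ≡ 88 (mod 313)
62^3 ≡ 135 (mod 313)
62^4 ≡ 232 (mod 313)
62^6 ≡ 71 (mod 313)
62^8 ≡ 301 (mod 313)
62^12 ≡ 33 (mod 313)
62^13 ≡ 168 (mod 313)
62^24 ≡ 150 (mod 313)
62^26 ≡ 54 (mod 313)
62^39 ≡ 308 (mod 313)
62^52 ≡ 99 (mod 313)
62^78 ≡ 25 (mod 313)
62^104 ≡ 98 (mod 313)
62^156 ≡ 312 (mod 313)
62^312 ≡ 1 (mod 313) ✓
The order of 62 is 312, so the subgroup it generates has 312 elements.
The index is φ(313) / ord(62) = 312 / 312 = 1.

1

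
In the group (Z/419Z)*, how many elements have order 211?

φ(419) = 419 − 1 = 418 = 2 · 11 · 19.
(Z/419Z)^× is cyclic (|G| = 418); a cyclic group of order m has exactly φ(d) elements of each order d | m, and none otherwise.
211 does not divide 418, so no element of (Z/419Z)^× has order 211.

0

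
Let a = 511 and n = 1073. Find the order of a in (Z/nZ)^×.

252

Since 511 ∈ (Z/1073Z)^×, its order divides φ(1073) = φ(29·37) = (29−1)·(37−1) = 28·36 = 1008 = 2^4 · 3^2 · 7.
Divisors of 1008: 1, 2, 3, 4, 6, 7, 8, 9, 12, 14, 16, 18, 21, 24, 28, 36, 42, 48, 56, 63, 72, 84, 112, 126, 144, 168, 252, 336, 504, 1008.
Check 511^d mod 1073 for each divisor in increasing order:
511^1 ≡ 511 (mod 1073)
511^2 ≡ 382 (mod 1073)
511^3 ≡ 989 (mod 1073)
511^4 ≡ 1069 (mod 1073)
511^6 ≡ 618 (mod 1073)
511^7 ≡ 336 (mod 1073)
511^8 ≡ 16 (mod 1073)
511^9 ≡ 665 (mod 1073)
511^12 ≡ 1009 (mod 1073)
511^14 ≡ 231 (mod 1073)
511^16 ≡ 256 (mod 1073)
511^18 ≡ 149 (mod 1073)
511^21 ≡ 360 (mod 1073)
511^24 ≡ 877 (mod 1073)
511^28 ≡ 784 (mod 1073)
511^36 ≡ 741 (mod 1073)
511^42 ≡ 840 (mod 1073)
511^48 ≡ 861 (mod 1073)
511^56 ≡ 900 (mod 1073)
511^63 ≡ 887 (mod 1073)
511^72 ≡ 778 (mod 1073)
511^84 ≡ 639 (mod 1073)
511^112 ≡ 958 (mod 1073)
511^126 ≡ 260 (mod 1073)
511^144 ≡ 112 (mod 1073)
511^168 ≡ 581 (mod 1073)
511^252 ≡ 1 (mod 1073) ✓
Therefore the multiplicative order of 511 modulo 1073 is 252.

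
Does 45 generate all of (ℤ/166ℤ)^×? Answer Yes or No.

Yes

φ(166) = φ(2)·φ(83) = 1·82 = 82 = 2 · 41.
It suffices to check that the order of 45 is not a proper divisor of 82: compute 45^(82/q) for q ∈ {2, 41}.
45^41 ≡ 165 (mod 166)  [q = 2: ≢ 1 ✓]
45^2 ≡ 33 (mod 166)  [q = 41: ≢ 1 ✓]
None equal 1, so ord_166(45) = 82: 45 is a primitive root.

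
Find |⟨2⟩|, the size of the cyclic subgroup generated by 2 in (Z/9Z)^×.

Since 2 ∈ (Z/9Z)^×, its order divides φ(9) = φ(3^2) = 3·(3−1) = 6 = 2 · 3.
Divisors of 6: 1, 2, 3, 6.
Check 2^d mod 9 for each divisor in increasing order:
2^1 ≡ 2 (mod 9)
2^2 ≡ 4 (mod 9)
2^3 ≡ 8 (mod 9)
2^6 ≡ 1 (mod 9) ✓
So ord_9(2) = 6.

6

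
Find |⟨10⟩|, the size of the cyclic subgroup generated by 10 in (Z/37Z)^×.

3

ord(10) | φ(37) = 37 − 1 = 36 = 2^2 · 3^2.
Divisors of 36: 1, 2, 3, 4, 6, 9, 12, 18, 36.
Evaluate successive powers at the divisors of 36:
10^1 ≡ 10 (mod 37)
10^2 ≡ 26 (mod 37)
10^3 ≡ 1 (mod 37) ✓
So ord_37(10) = 3.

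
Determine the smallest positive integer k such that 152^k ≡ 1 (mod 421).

7

By Lagrange's theorem, ord_421(152) divides φ(421) = 421 − 1 = 420 = 2^2 · 3 · 5 · 7.
Divisors of 420: 1, 2, 3, 4, 5, 6, 7, 10, 12, 14, 15, 20, 21, 28, 30, 35, 42, 60, 70, 84, 105, 140, 210, 420.
Evaluate successive powers at the divisors of 420:
152^1 ≡ 152 (mod 421)
152^2 ≡ 370 (mod 421)
152^3 ≡ 247 (mod 421)
152^4 ≡ 75 (mod 421)
152^5 ≡ 33 (mod 421)
152^6 ≡ 385 (mod 421)
152^7 ≡ 1 (mod 421) ✓
Hence ord(152) = 7.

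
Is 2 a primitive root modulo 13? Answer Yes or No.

Yes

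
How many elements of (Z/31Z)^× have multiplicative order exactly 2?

1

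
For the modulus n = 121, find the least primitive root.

2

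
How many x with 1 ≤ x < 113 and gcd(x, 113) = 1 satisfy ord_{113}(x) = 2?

1

φ(113) = 113 − 1 = 112 = 2^4 · 7.
(Z/113Z)^× is cyclic (|G| = 112); a cyclic group of order m has exactly φ(d) elements of each order d | m, and none otherwise.
2 | 112, and φ(2) = 2 − 1 = 1.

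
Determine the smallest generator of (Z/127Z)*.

3

φ(127) = 127 − 1 = 126 = 2 · 3^2 · 7.
g is a primitive root iff g^(126/q) ≢ 1 (mod 127) for each prime q ∈ {2, 3, 7}.
g = 2: 2^63 ≡ 1 — hits 1, so not a primitive root.
g = 3: 3^63 ≡ 126; 3^42 ≡ 107; 3^18 ≡ 4 — none is 1, so 3 is a primitive root.
The smallest primitive root modulo 127 is 3.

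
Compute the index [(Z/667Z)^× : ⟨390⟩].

The order of 390 must divide φ(667) = φ(23·29) = (23−1)·(29−1) = 22·28 = 616 = 2^3 · 7 · 11.
Divisors of 616: 1, 2, 4, 7, 8, 11, 14, 22, 28, 44, 56, 77, 88, 154, 308, 616.
Test each divisor d:
390^1 ≡ 390 (mod 667)
390^2 ≡ 24 (mod 667)
390^4 ≡ 576 (mod 667)
390^7 ≡ 666 (mod 667)
390^8 ≡ 277 (mod 667)
390^11 ≡ 91 (mod 667)
390^14 ≡ 1 (mod 667) ✓
Thus |⟨390⟩| = ord(390) = 14.
[(Z/667Z)^× : ⟨390⟩] = 616/14 = 44.

44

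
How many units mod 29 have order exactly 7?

φ(29) = 29 − 1 = 28 = 2^2 · 7.
(Z/29Z)^× is cyclic (|G| = 28); a cyclic group of order m has exactly φ(d) elements of each order d | m, and none otherwise.
7 | 28, and φ(7) = 7 − 1 = 6.

6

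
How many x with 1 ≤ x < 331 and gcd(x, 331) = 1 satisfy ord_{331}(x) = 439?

0

φ(331) = 331 − 1 = 330 = 2 · 3 · 5 · 11.
In a cyclic group of order 330, there are φ(d) elements of order d for each divisor d of 330, and zero for non-divisors.
Here 330 is not a multiple of 439, so there are no elements of order 439.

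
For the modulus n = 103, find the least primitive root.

φ(103) = 103 − 1 = 102 = 2 · 3 · 17.
g is a primitive root iff g^(102/q) ≢ 1 (mod 103) for each prime q ∈ {2, 3, 17}.
g = 2: 2^51 ≡ 1 — hits 1, so not a primitive root.
g = 3: 3^51 ≡ 102; 3^34 ≡ 1 — hits 1, so not a primitive root.
g = 4: 4^51 ≡ 1 — hits 1, so not a primitive root.
g = 5: 5^51 ≡ 102; 5^34 ≡ 56; 5^6 ≡ 72 — none is 1, so 5 is a primitive root.
So 5 is the smallest generator of (Z/103Z)^×.

5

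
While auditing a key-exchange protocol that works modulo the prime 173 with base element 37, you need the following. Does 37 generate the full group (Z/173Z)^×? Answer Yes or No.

No

φ(173) = 173 − 1 = 172 = 2^2 · 43.
An element g generates (Z/173Z)^× iff g^(172/q) ≢ 1 (mod 173) for each prime q ∈ {2, 43}.
37^86 ≡ 1 (mod 173)  [q = 2: ≡ 1 ✗]
37^4 ≡ 52 (mod 173)  [q = 43: ≢ 1 ✓]
The check at q = 2 fails, so 37 generates a proper subgroup.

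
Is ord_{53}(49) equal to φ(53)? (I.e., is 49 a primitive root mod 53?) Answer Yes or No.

No

φ(53) = 53 − 1 = 52 = 2^2 · 13.
49 is a primitive root mod 53 iff 49^(φ(53)/q) ≢ 1 for every prime q | φ(53), i.e. q ∈ {2, 13}.
49^26 ≡ 1 (mod 53)  [q = 2: ≡ 1 ✗]
49^4 ≡ 44 (mod 53)  [q = 13: ≢ 1 ✓]
Since 49^26 ≡ 1, the order of 49 divides 26 < 52, so 49 is not a primitive root.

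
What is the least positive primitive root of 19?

φ(19) = 19 − 1 = 18 = 2 · 3^2.
g is a primitive root iff g^(18/q) ≢ 1 (mod 19) for each prime q ∈ {2, 3}.
g = 2: 2^9 ≡ 18; 2^6 ≡ 7 — none is 1, so 2 is a primitive root.
So 2 is the smallest generator of (Z/19Z)^×.

2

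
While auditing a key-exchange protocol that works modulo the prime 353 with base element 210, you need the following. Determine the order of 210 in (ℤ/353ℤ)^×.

ord(210) | φ(353) = 353 − 1 = 352 = 2^5 · 11.
Divisors of 352: 1, 2, 4, 8, 11, 16, 22, 32, 44, 88, 176, 352.
Evaluate successive powers at the divisors of 352:
210^1 ≡ 210 (mod 353)
210^2 ≡ 328 (mod 353)
210^4 ≡ 272 (mod 353)
210^8 ≡ 207 (mod 353)
210^11 ≡ 137 (mod 353)
210^16 ≡ 136 (mod 353)
210^22 ≡ 60 (mod 353)
210^32 ≡ 140 (mod 353)
210^44 ≡ 70 (mod 353)
210^88 ≡ 311 (mod 353)
210^176 ≡ 352 (mod 353)
210^352 ≡ 1 (mod 353) ✓
Therefore the multiplicative order of 210 modulo 353 is 352.

352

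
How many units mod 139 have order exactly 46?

22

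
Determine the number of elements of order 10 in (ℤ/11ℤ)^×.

4

φ(11) = 11 − 1 = 10 = 2 · 5.
Since (Z/11Z)^× is cyclic of order 10, the number of elements of order d is φ(d) when d | 10 and 0 otherwise.
10 = 2 · 5 divides 10, and φ(10) = 4.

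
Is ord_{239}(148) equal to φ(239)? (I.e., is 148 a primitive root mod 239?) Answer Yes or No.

φ(239) = 239 − 1 = 238 = 2 · 7 · 17.
It suffices to check that the order of 148 is not a proper divisor of 238: compute 148^(238/q) for q ∈ {2, 7, 17}.
148^119 ≡ 238 (mod 239)  [q = 2: ≢ 1 ✓]
148^34 ≡ 98 (mod 239)  [q = 7: ≢ 1 ✓]
148^14 ≡ 6 (mod 239)  [q = 17: ≢ 1 ✓]
None equal 1, so ord_239(148) = 238: 148 is a primitive root.

Yes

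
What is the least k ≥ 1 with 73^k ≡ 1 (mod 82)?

Since 73 ∈ (Z/82Z)^×, its order divides φ(82) = φ(2)·φ(41) = 1·40 = 40 = 2^3 · 5.
Divisors of 40: 1, 2, 4, 5, 8, 10, 20, 40.
Check 73^d mod 82 for each divisor in increasing order:
73^1 ≡ 73 (mod 82)
73^2 ≡ 81 (mod 82)
73^4 ≡ 1 (mod 82) ✓
Therefore the multiplicative order of 73 modulo 82 is 4.

4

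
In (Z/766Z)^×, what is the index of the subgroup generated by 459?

2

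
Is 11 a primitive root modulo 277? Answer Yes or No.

φ(277) = 277 − 1 = 276 = 2^2 · 3 · 23.
11 is a primitive root mod 277 iff 11^(φ(277)/q) ≢ 1 for every prime q | φ(277), i.e. q ∈ {2, 3, 23}.
11^138 ≡ 276 (mod 277)  [q = 2: ≢ 1 ✓]
11^92 ≡ 116 (mod 277)  [q = 3: ≢ 1 ✓]
11^12 ≡ 264 (mod 277)  [q = 23: ≢ 1 ✓]
None equal 1, so ord_277(11) = 276: 11 is a primitive root.

Yes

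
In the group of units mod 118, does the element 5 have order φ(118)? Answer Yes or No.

φ(118) = φ(2)·φ(59) = 1·58 = 58 = 2 · 29.
5 is a primitive root mod 118 iff 5^(φ(118)/q) ≢ 1 for every prime q | φ(118), i.e. q ∈ {2, 29}.
5^29 ≡ 1 (mod 118)  [q = 2: ≡ 1 ✗]
5^2 ≡ 25 (mod 118)  [q = 29: ≢ 1 ✓]
Since 5^29 ≡ 1, the order of 5 divides 29 < 58, so 5 is not a primitive root.

No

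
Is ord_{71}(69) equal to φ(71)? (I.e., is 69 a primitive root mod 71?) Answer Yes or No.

φ(71) = 71 − 1 = 70 = 2 · 5 · 7.
It suffices to check that the order of 69 is not a proper divisor of 70: compute 69^(70/q) for q ∈ {2, 5, 7}.
69^35 ≡ 70 (mod 71)  [q = 2: ≢ 1 ✓]
69^14 ≡ 54 (mod 71)  [q = 5: ≢ 1 ✓]
69^10 ≡ 30 (mod 71)  [q = 7: ≢ 1 ✓]
All checks pass, so 69 has order 70 and is a primitive root modulo 71.

Yes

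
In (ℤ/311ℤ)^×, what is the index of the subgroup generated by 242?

2

Since 242 ∈ (Z/311Z)^×, its order divides φ(311) = 311 − 1 = 310 = 2 · 5 · 31.
Divisors of 310: 1, 2, 5, 10, 31, 62, 155, 310.
Test each divisor d:
242^1 ≡ 242 (mod 311)
242^2 ≡ 96 (mod 311)
242^5 ≡ 91 (mod 311)
242^10 ≡ 195 (mod 311)
242^31 ≡ 36 (mod 311)
242^62 ≡ 52 (mod 311)
242^155 ≡ 1 (mod 311) ✓
The order of 242 is 155, so the subgroup it generates has 155 elements.
The index is φ(311) / ord(242) = 310 / 155 = 2.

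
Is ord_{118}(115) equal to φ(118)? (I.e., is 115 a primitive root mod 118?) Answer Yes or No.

Yes

φ(118) = φ(2)·φ(59) = 1·58 = 58 = 2 · 29.
Test 115^(58/q) mod 118 for each prime factor q of 58:
115^29 ≡ 117 (mod 118)  [q = 2: ≢ 1 ✓]
115^2 ≡ 9 (mod 118)  [q = 29: ≢ 1 ✓]
None equal 1, so ord_118(115) = 58: 115 is a primitive root.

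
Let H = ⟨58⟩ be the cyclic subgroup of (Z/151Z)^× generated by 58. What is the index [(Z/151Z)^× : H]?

2

ord(58) | φ(151) = 151 − 1 = 150 = 2 · 3 · 5^2.
Divisors of 150: 1, 2, 3, 5, 6, 10, 15, 25, 30, 50, 75, 150.
Check 58^d mod 151 for each divisor in increasing order:
58^1 ≡ 58
58^2 ≡ 42
58^3 ≡ 20
58^5 ≡ 85
58^6 ≡ 98
58^10 ≡ 128
58^15 ≡ 8
58^25 ≡ 118
58^30 ≡ 64
58^50 ≡ 32
58^75 ≡ 1
So ord_151(58) = 75, hence |⟨58⟩| = 75.
Index = |(Z/151Z)^×| / |⟨58⟩| = 150 / 75 = 2.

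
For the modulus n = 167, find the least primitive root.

5

φ(167) = 167 − 1 = 166 = 2 · 83.
g is a primitive root iff g^(166/q) ≢ 1 (mod 167) for each prime q ∈ {2, 83}.
g = 2: 2^83 ≡ 1 — hits 1, so not a primitive root.
g = 3: 3^83 ≡ 1 — hits 1, so not a primitive root.
g = 4: 4^83 ≡ 1 — hits 1, so not a primitive root.
g = 5: 5^83 ≡ 166; 5^2 ≡ 25 — none is 1, so 5 is a primitive root.
So 5 is the smallest generator of (Z/167Z)^×.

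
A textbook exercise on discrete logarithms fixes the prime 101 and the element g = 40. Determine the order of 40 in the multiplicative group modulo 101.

ord(40) | φ(101) = 101 − 1 = 100 = 2^2 · 5^2.
Divisors of 100: 1, 2, 4, 5, 10, 20, 25, 50, 100.
Test each divisor d:
40^1 ≡ 40
40^2 ≡ 85
40^4 ≡ 54
40^5 ≡ 39
40^10 ≡ 6
40^20 ≡ 36
40^25 ≡ 91
40^50 ≡ 100
40^100 ≡ 1
So ord_101(40) = 100.

100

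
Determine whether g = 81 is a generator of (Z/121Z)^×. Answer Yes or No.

No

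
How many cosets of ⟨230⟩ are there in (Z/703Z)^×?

ord(230) | φ(703) = φ(19·37) = (19−1)·(37−1) = 18·36 = 648 = 2^3 · 3^4.
Divisors of 648: 1, 2, 3, 4, 6, 8, 9, 12, 18, 24, 27, 36, 54, 72, 81, 108, 162, 216, 324, 648.
Evaluate successive powers at the divisors of 648:
230^1 ≡ 230 (mod 703)
230^2 ≡ 175 (mod 703)
230^3 ≡ 179 (mod 703)
230^4 ≡ 396 (mod 703)
230^6 ≡ 406 (mod 703)
230^8 ≡ 47 (mod 703)
230^9 ≡ 265 (mod 703)
230^12 ≡ 334 (mod 703)
230^18 ≡ 628 (mod 703)
230^24 ≡ 482 (mod 703)
230^27 ≡ 512 (mod 703)
230^36 ≡ 1 (mod 703) ✓
Thus |⟨230⟩| = ord(230) = 36.
The index is φ(703) / ord(230) = 648 / 36 = 18.

18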